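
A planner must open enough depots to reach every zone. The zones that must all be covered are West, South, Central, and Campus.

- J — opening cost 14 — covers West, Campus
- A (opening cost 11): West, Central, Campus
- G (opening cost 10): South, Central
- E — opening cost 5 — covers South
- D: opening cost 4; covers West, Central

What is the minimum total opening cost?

Choose A and E: together they cover West, South, Central, Campus — every zone.
Total opening cost: 11 + 5 = 16.

16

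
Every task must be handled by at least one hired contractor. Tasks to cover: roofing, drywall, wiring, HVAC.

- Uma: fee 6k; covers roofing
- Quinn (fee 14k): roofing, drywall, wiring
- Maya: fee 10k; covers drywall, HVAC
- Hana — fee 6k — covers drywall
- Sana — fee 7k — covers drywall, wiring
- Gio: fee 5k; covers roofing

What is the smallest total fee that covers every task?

Choose Maya, Sana, and Gio: together they cover roofing, drywall, wiring, HVAC — every task.
Total fee: 10 + 7 + 5 = 22.
No cover costs less than 22.

22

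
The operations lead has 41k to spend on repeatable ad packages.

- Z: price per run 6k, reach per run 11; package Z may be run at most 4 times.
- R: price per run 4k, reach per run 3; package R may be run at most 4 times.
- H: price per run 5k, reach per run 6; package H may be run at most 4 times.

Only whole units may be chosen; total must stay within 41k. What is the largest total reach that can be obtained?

62

Z has the best ratio (11/6); taking only Z gives at most 4×11 = 44 (stopped by the supply cap of 4).
Mixing does better — 4×Z and 3×H: price 39 ≤ 41, reach 4·11 + 3·6 = 62.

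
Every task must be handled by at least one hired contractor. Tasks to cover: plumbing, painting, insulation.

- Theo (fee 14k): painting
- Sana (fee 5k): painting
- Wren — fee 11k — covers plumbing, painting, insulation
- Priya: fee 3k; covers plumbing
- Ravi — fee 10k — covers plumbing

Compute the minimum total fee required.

Wren alone covers plumbing, painting, insulation — every task.
Total fee: 11.

11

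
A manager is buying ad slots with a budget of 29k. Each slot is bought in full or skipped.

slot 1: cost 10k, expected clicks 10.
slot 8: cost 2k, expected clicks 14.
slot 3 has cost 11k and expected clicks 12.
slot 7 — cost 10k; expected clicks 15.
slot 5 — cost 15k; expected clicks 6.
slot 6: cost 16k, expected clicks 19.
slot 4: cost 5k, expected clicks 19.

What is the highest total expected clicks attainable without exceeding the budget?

Allowing fractional choices, the relaxed optimum would be about 62.2, but ad slots are indivisible.
slot 1 + slot 8 + slot 3 + slot 4: cost 10 + 2 + 11 + 5 = 28 ≤ 29, expected clicks 10 + 14 + 12 + 19 = 55.
slot 1 + slot 8 + slot 7 + slot 4: cost 10 + 2 + 10 + 5 = 27 ≤ 29, expected clicks 10 + 14 + 15 + 19 = 58.
slot 8 + slot 3 + slot 7 + slot 4: cost 2 + 11 + 10 + 5 = 28 ≤ 29, expected clicks 14 + 12 + 15 + 19 = 60.
Best is slot 8, slot 3, slot 7, and slot 4 with total expected clicks 60.

60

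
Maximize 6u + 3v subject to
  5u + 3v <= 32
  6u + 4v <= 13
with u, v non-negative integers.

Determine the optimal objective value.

12

The continuous relaxation peaks at (2.17, 0) with value 13.00; rounding to a feasible lattice point costs some objective.
(u,v)=(2,0): 5·2+3·0=10≤32, 6·2+4·0=12≤13, objective 12.
(u,v)=(1,1): 5·1+3·1=8≤32, 6·1+4·1=10≤13, objective 9.
Maximum is 12 at (u,v)=(2,0).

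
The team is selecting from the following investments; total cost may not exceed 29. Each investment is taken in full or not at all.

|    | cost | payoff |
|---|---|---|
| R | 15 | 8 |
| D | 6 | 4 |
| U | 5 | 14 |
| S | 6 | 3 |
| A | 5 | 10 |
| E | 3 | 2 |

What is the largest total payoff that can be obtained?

34

Treat it as a binary knapsack problem.
Allowing fractional choices, the relaxed optimum would be about 35.3, but investments are indivisible.
D + U + S + A + E: cost 6 + 5 + 6 + 5 + 3 = 25 ≤ 29, payoff 4 + 14 + 3 + 10 + 2 = 33.
R + U + A + E: cost 15 + 5 + 5 + 3 = 28 ≤ 29, payoff 8 + 14 + 10 + 2 = 34.
R + U + A: cost 15 + 5 + 5 = 25 ≤ 29, payoff 8 + 14 + 10 = 32.
Best is R, U, A, and E with total payoff 34.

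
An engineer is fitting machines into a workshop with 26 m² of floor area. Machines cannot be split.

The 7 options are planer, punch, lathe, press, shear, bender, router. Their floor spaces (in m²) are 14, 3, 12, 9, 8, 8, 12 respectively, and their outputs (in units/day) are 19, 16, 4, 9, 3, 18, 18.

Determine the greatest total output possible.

53

Allowing fractional choices, the relaxed optimum would be about 56.1, but machines are indivisible.
planer + punch + press: floor space 14 + 3 + 9 = 26 ≤ 26, output 19 + 16 + 9 = 44.
punch + bender + router: floor space 3 + 8 + 12 = 23 ≤ 26, output 16 + 18 + 18 = 52.
planer + punch + bender: floor space 14 + 3 + 8 = 25 ≤ 26, output 19 + 16 + 18 = 53.
Best is planer, punch, and bender with total output 53.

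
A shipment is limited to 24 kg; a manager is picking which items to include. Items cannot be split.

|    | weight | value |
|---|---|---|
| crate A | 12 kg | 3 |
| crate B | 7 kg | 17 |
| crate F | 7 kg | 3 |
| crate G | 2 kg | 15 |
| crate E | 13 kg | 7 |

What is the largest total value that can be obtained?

Allowing fractional choices, the relaxed optimum would be about 39.9, but items are indivisible.
crate B + crate F + crate G: weight 7 + 7 + 2 = 16 ≤ 24, value 17 + 3 + 15 = 35.
crate B + crate G + crate E: weight 7 + 2 + 13 = 22 ≤ 24, value 17 + 15 + 7 = 39.
Best is crate B, crate G, and crate E with total value 39.

39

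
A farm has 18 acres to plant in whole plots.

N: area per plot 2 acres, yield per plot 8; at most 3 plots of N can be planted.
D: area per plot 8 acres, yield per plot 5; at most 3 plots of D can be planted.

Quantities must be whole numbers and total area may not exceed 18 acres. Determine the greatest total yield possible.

29

This is a bounded integer knapsack.
N has the best ratio (8/2); taking only N gives at most 3×8 = 24 (stopped by the supply cap of 3).
Mixing does better — 3×N and 1×D: area 14 ≤ 18, yield 3·8 + 1·5 = 29.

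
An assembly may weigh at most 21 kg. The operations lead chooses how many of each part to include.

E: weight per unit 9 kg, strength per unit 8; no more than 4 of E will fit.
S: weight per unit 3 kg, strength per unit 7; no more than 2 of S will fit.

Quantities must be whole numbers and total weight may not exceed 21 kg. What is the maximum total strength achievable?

23

2×E and 1×S: weight 21 ≤ 21, strength 2·8 + 1·7 = 23.
1×E and 2×S: weight 15 ≤ 21, strength 1·8 + 2·7 = 22.
Best is 23.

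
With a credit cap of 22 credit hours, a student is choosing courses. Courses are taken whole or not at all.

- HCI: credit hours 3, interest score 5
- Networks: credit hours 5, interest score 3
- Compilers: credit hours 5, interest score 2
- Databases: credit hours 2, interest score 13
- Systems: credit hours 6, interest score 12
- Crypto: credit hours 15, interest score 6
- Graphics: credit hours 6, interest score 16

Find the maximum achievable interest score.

Take HCI, Networks, Databases, Systems, and Graphics: credit hours 3 + 5 + 2 + 6 + 6 = 22 ≤ 22, interest score 5 + 3 + 13 + 12 + 16 = 49.
No other feasible combination does better.

49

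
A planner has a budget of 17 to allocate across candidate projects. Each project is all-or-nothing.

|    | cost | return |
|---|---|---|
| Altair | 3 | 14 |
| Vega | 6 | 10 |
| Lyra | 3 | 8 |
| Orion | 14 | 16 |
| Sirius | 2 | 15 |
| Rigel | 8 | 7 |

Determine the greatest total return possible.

This is a 0-1 knapsack instance.
Allowing fractional choices, the relaxed optimum would be about 50.4, but projects are indivisible.
Altair + Lyra + Sirius + Rigel: cost 3 + 3 + 2 + 8 = 16 ≤ 17, return 14 + 8 + 15 + 7 = 44.
Altair + Vega + Sirius: cost 3 + 6 + 2 = 11 ≤ 17, return 14 + 10 + 15 = 39.
Altair + Vega + Lyra + Sirius: cost 3 + 6 + 3 + 2 = 14 ≤ 17, return 14 + 10 + 8 + 15 = 47.
Best is Altair, Vega, Lyra, and Sirius with total return 47.

47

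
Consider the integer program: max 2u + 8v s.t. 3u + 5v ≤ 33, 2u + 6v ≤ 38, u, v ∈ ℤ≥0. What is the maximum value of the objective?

Relaxing integrality, the LP optimum is 50.67 at (u,v) = (0, 6.33), which is not an integer point.
(u,v)=(1,6): 3·1+5·6=33≤33, 2·1+6·6=38≤38, objective 50.
(u,v)=(0,6): 3·0+5·6=30≤33, 2·0+6·6=36≤38, objective 48.
(u,v)=(2,5): 3·2+5·5=31≤33, 2·2+6·5=34≤38, objective 44.
(u,v)=(1,5): 3·1+5·5=28≤33, 2·1+6·5=32≤38, objective 42.
Maximum is 50 at (u,v)=(1,6).

50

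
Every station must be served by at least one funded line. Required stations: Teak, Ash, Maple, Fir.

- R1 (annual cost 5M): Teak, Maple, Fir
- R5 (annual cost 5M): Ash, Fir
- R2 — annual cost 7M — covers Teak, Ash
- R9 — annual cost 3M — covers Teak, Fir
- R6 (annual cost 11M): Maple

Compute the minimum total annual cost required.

10

The greedy cost-per-new-station heuristic would pick R9, R1, and R5 for 13, but a cheaper cover exists.
Choose R1 and R5: together they cover Teak, Ash, Maple, Fir — every station.
Total annual cost: 5 + 5 = 10.
No cover costs less than 10.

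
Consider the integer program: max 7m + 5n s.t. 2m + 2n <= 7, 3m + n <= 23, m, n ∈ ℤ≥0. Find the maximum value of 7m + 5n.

Relaxing integrality, the LP optimum is 24.50 at (m,n) = (3.5, 0), which is not an integer point.
(m,n)=(3,0): 2·3+2·0=6≤7, 3·3+1·0=9≤23, objective 21.
(m,n)=(2,1): 2·2+2·1=6≤7, 3·2+1·1=7≤23, objective 19.
No feasible integer point exceeds 21.

21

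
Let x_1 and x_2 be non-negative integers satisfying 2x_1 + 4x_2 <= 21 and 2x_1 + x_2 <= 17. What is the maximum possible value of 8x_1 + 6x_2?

The continuous relaxation peaks at (7.83, 1.33) with value 70.67; rounding to a feasible lattice point costs some objective.
(x_1,x_2)=(8,1) is feasible, giving 70.
(x_1,x_2)=(8,0) is feasible, giving 64.
The best lattice point is (8,1), giving 70.

70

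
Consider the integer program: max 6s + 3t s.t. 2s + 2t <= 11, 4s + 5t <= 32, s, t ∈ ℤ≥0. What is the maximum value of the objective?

(s,t)=(5,0) is feasible, giving 30.
(s,t)=(4,1) is feasible, giving 27.
The best lattice point is (5,0), giving 30.

30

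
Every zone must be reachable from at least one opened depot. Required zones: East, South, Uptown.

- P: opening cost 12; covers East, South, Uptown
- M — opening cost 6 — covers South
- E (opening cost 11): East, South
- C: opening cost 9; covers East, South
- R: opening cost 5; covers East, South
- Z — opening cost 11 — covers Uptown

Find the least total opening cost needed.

12

This is an integer covering problem.
The greedy cost-per-new-zone heuristic would pick R and Z for 16, but a cheaper cover exists.
P alone covers East, South, Uptown — every zone.
Total opening cost: 12.
No cover costs less than 12.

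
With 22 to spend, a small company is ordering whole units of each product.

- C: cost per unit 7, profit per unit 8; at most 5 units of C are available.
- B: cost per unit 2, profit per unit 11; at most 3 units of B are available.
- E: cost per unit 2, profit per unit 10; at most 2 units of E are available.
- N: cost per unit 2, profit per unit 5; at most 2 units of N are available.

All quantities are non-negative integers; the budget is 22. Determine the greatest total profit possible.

71

This is a bounded integer knapsack.
Take 1×C, 3×B, 2×E, and 2×N: cost 21 ≤ 22, profit 1·8 + 3·11 + 2·10 + 2·5 = 71.
B has the best ratio (11/2) and is taken to its limit of 3; remaining capacity is filled optimally with the others.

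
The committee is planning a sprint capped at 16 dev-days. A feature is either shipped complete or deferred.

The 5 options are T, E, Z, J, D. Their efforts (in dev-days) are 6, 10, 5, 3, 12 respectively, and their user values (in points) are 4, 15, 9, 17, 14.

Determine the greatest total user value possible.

J + D: effort 3 + 12 = 15 ≤ 16, user value 17 + 14 = 31.
E + J: effort 10 + 3 = 13 ≤ 16, user value 15 + 17 = 32.
Best is E and J with total user value 32.

32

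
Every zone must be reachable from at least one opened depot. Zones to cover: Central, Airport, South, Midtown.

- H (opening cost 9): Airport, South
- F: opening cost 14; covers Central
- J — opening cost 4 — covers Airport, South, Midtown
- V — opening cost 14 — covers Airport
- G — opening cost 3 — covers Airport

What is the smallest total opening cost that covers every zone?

This is a weighted set-cover instance.
Choose F and J: together they cover Central, Airport, South, Midtown — every zone.
Total opening cost: 14 + 4 = 18.
No cover costs less than 18.

18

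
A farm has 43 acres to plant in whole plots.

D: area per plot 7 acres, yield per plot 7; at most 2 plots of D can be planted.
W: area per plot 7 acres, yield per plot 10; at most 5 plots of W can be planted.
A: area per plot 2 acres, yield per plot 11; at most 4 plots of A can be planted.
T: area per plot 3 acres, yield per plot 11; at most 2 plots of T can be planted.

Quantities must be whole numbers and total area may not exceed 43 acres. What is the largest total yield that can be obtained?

106

4×W, 4×A, and 2×T: area 42 ≤ 43, yield 4·10 + 4·11 + 2·11 = 106.
1×D, 3×W, 4×A, and 2×T: area 42 ≤ 43, yield 1·7 + 3·10 + 4·11 + 2·11 = 103.
Best is 106.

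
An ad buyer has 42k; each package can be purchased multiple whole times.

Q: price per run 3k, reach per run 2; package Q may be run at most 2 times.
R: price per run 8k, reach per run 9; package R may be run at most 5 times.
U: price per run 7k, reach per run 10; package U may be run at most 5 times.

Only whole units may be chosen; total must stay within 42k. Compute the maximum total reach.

54

2×Q and 5×U: price 41 ≤ 42, reach 2·2 + 5·10 = 54.
2×Q, 1×R, and 4×U: price 42 ≤ 42, reach 2·2 + 1·9 + 4·10 = 53.
Best is 54.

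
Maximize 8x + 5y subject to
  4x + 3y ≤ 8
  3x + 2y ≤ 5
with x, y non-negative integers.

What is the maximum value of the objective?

The continuous relaxation peaks at (1.67, 0) with value 13.33; rounding to a feasible lattice point costs some objective.
(x,y)=(1,1): 4·1+3·1=7≤8, 3·1+2·1=5≤5, objective 13.
(x,y)=(0,2): 4·0+3·2=6≤8, 3·0+2·2=4≤5, objective 10.
(x,y)=(1,0): 4·1+3·0=4≤8, 3·1+2·0=3≤5, objective 8.
(x,y)=(0,1): 4·0+3·1=3≤8, 3·0+2·1=2≤5, objective 5.
Maximum is 13 at (x,y)=(1,1).

13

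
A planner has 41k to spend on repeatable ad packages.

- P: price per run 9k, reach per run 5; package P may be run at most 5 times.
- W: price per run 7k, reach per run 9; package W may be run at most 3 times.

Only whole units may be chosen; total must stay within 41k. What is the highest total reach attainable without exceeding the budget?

W has the best ratio (9/7); taking only W gives at most 3×9 = 27 (stopped by the supply cap of 3).
Mixing does better — 2×P and 3×W: price 39 ≤ 41, reach 2·5 + 3·9 = 37.

37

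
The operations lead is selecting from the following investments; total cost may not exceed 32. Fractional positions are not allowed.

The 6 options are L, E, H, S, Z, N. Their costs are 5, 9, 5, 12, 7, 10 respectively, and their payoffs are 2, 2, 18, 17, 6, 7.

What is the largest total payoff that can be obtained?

Allowing fractional choices, the relaxed optimum would be about 46.6, but investments are indivisible.
L + H + S + Z: cost 5 + 5 + 12 + 7 = 29 ≤ 32, payoff 2 + 18 + 17 + 6 = 43.
L + H + S + N: cost 5 + 5 + 12 + 10 = 32 ≤ 32, payoff 2 + 18 + 17 + 7 = 44.
Best is L, H, S, and N with total payoff 44.

44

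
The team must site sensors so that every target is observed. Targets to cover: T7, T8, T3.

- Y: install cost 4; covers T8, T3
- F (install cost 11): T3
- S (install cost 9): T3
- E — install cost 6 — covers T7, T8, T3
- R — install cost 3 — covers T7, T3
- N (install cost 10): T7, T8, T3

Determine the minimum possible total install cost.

This is a weighted set-cover instance.
The greedy cost-per-new-target heuristic would pick R and Y for 7, but a cheaper cover exists.
E alone covers T7, T8, T3 — every target.
Total install cost: 6.
No cover costs less than 6.

6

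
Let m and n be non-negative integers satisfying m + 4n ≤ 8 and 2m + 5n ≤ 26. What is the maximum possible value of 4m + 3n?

32

(m,n)=(8,0): 1·8+4·0=8≤8, 2·8+5·0=16≤26, objective 32.
(m,n)=(7,0): 1·7+4·0=7≤8, 2·7+5·0=14≤26, objective 28.
The best lattice point is (8,0), giving 32.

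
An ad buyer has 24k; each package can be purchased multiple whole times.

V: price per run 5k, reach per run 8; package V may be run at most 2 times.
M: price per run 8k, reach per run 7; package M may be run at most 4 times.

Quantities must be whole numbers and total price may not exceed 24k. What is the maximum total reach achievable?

This is a bounded integer knapsack.
2×V and 1×M: price 18 ≤ 24, reach 2·8 + 1·7 = 23.
1×V and 2×M: price 21 ≤ 24, reach 1·8 + 2·7 = 22.
Best is 23.

23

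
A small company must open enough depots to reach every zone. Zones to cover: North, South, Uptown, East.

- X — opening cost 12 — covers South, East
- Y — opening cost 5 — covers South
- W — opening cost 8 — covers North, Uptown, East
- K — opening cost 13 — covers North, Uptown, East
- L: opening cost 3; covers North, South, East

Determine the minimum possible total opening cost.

11

Choose W and L: together they cover North, South, Uptown, East — every zone.
Total opening cost: 8 + 3 = 11.
No cover costs less than 11.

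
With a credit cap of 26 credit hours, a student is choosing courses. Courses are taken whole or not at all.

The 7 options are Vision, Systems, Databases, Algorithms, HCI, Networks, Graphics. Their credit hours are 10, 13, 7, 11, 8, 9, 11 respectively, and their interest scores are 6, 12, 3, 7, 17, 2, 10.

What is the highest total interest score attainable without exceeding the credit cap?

Take Databases, HCI, and Graphics: credit hours 7 + 8 + 11 = 26 ≤ 26, interest score 3 + 17 + 10 = 30.
No other feasible combination does better.

30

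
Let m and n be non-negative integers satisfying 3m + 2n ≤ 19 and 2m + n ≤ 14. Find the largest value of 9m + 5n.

Relaxing integrality, the LP optimum is 57.00 at (m,n) = (6.33, 0), which is not an integer point.
(m,n)=(5,2): 3·5+2·2=19≤19, 2·5+1·2=12≤14, objective 55.
(m,n)=(6,0): 3·6+2·0=18≤19, 2·6+1·0=12≤14, objective 54.
(m,n)=(4,3): 3·4+2·3=18≤19, 2·4+1·3=11≤14, objective 51.
(m,n)=(5,1): 3·5+2·1=17≤19, 2·5+1·1=11≤14, objective 50.
No feasible integer point exceeds 55.

55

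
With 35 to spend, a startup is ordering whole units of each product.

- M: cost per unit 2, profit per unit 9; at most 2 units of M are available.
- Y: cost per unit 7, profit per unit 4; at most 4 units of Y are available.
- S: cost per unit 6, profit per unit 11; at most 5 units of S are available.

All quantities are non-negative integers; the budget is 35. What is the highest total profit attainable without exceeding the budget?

This is a bounded integer knapsack.
2×M and 5×S: cost 34 ≤ 35, profit 2·9 + 5·11 = 73.
2×M, 1×Y, and 4×S: cost 35 ≤ 35, profit 2·9 + 1·4 + 4·11 = 66.
Best is 73.

73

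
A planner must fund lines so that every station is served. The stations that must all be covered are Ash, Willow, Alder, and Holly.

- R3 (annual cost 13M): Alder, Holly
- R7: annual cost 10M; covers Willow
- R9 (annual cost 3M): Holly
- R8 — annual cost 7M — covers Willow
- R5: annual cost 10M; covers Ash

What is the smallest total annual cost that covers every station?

The greedy cost-per-new-station heuristic would pick R9, R8, R5, and R3 for 33, but a cheaper cover exists.
Choose R3, R8, and R5: together they cover Ash, Willow, Alder, Holly — every station.
Total annual cost: 13 + 7 + 10 = 30.
No cover costs less than 30.

30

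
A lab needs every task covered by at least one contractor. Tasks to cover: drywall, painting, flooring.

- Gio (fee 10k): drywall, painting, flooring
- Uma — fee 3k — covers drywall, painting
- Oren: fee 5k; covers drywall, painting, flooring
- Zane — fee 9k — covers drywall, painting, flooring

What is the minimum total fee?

The greedy cost-per-new-task heuristic would pick Uma and Oren for 8, but a cheaper cover exists.
Oren alone covers drywall, painting, flooring — every task.
Total fee: 5.
No cover costs less than 5.

5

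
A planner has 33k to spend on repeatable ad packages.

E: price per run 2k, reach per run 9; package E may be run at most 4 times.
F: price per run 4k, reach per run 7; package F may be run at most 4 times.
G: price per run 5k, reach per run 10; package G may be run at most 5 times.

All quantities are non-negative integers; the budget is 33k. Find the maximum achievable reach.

E has the best ratio (9/2); taking only E gives at most 4×9 = 36 (stopped by the supply cap of 4).
Mixing does better — 4×E and 5×G: price 33 ≤ 33, reach 4·9 + 5·10 = 86.

86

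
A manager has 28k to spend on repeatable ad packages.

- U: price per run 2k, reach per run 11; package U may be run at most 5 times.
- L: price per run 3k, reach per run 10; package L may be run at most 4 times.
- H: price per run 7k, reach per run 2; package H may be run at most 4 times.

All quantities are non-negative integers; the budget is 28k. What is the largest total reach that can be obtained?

U has the best ratio (11/2); taking only U gives at most 5×11 = 55 (stopped by the supply cap of 5).
Mixing does better — 5×U and 4×L: price 22 ≤ 28, reach 5·11 + 4·10 = 95.

95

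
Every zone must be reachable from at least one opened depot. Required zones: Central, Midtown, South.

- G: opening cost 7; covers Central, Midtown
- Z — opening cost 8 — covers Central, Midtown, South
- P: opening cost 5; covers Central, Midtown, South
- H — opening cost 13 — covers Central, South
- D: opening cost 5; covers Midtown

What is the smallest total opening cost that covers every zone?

P alone covers Central, Midtown, South — every zone.
Total opening cost: 5.
No cover costs less than 5.

5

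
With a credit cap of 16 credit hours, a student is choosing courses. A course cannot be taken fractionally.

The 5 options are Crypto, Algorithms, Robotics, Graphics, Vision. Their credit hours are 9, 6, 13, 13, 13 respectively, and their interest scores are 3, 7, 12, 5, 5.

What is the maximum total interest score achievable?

Algorithms: credit hours 6 ≤ 16, interest score 7.
Robotics: credit hours 13 ≤ 16, interest score 12.
Crypto + Algorithms: credit hours 9 + 6 = 15 ≤ 16, interest score 3 + 7 = 10.
Best is Robotics with total interest score 12.

12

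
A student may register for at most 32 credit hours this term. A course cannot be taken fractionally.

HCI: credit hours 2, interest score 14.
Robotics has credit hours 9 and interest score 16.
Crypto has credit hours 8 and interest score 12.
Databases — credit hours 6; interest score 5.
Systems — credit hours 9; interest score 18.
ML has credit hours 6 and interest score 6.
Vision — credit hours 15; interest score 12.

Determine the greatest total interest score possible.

60

HCI + Robotics + Databases + Systems + ML: credit hours 2 + 9 + 6 + 9 + 6 = 32 ≤ 32, interest score 14 + 16 + 5 + 18 + 6 = 59.
HCI + Robotics + Crypto + Systems: credit hours 2 + 9 + 8 + 9 = 28 ≤ 32, interest score 14 + 16 + 12 + 18 = 60.
HCI + Crypto + Databases + Systems + ML: credit hours 2 + 8 + 6 + 9 + 6 = 31 ≤ 32, interest score 14 + 12 + 5 + 18 + 6 = 55.
Best is HCI, Robotics, Crypto, and Systems with total interest score 60.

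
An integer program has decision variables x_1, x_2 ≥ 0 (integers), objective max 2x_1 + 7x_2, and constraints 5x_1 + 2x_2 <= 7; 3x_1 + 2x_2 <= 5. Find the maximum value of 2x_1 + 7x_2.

14

(x_1,x_2)=(0,2): 5·0+2·2=4≤7, 3·0+2·2=4≤5, objective 14.
(x_1,x_2)=(1,1): 5·1+2·1=7≤7, 3·1+2·1=5≤5, objective 9.
(x_1,x_2)=(0,1): 5·0+2·1=2≤7, 3·0+2·1=2≤5, objective 7.
The best lattice point is (0,2), giving 14.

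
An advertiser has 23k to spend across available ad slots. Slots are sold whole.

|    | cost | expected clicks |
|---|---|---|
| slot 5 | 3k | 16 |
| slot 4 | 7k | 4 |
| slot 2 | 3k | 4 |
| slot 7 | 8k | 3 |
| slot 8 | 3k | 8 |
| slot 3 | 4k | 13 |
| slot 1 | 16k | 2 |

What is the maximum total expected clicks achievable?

This is a 0-1 knapsack instance.
slot 5 + slot 4 + slot 2 + slot 8 + slot 3: cost 3 + 7 + 3 + 3 + 4 = 20 ≤ 23, expected clicks 16 + 4 + 4 + 8 + 13 = 45.
slot 5 + slot 2 + slot 7 + slot 8 + slot 3: cost 3 + 3 + 8 + 3 + 4 = 21 ≤ 23, expected clicks 16 + 4 + 3 + 8 + 13 = 44.
Best is slot 5, slot 4, slot 2, slot 8, and slot 3 with total expected clicks 45.

45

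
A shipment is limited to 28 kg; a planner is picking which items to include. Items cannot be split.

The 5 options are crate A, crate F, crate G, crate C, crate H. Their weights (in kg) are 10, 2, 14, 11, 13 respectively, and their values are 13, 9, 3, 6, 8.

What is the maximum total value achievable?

Take crate A, crate F, and crate H: weight 10 + 2 + 13 = 25 ≤ 28, value 13 + 9 + 8 = 30.
No other feasible combination does better.

30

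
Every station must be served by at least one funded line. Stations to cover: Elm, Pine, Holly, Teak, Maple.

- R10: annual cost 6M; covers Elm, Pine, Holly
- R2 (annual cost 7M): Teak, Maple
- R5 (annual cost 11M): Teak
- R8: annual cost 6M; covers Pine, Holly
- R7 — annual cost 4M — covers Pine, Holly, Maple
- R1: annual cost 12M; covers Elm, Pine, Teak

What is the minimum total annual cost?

This is a weighted set-cover instance.
The greedy cost-per-new-station heuristic would pick R7, R10, and R2 for 17, but a cheaper cover exists.
Choose R10 and R2: together they cover Elm, Pine, Holly, Teak, Maple — every station.
Total annual cost: 6 + 7 = 13.
No cover costs less than 13.

13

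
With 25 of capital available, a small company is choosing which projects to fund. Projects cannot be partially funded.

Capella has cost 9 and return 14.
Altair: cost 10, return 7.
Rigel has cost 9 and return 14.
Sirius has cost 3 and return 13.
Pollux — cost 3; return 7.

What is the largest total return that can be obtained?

Capella + Rigel + Sirius: cost 9 + 9 + 3 = 21 ≤ 25, return 14 + 14 + 13 = 41.
Capella + Rigel + Sirius + Pollux: cost 9 + 9 + 3 + 3 = 24 ≤ 25, return 14 + 14 + 13 + 7 = 48.
Best is Capella, Rigel, Sirius, and Pollux with total return 48.

48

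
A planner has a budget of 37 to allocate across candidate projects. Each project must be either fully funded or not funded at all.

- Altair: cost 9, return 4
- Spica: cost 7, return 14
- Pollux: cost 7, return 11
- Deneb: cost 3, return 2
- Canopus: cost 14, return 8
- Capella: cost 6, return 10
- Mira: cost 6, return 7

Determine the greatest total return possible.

46

Allowing fractional choices, the relaxed optimum would be about 48.6, but projects are indivisible.
Spica + Pollux + Deneb + Capella + Mira: cost 7 + 7 + 3 + 6 + 6 = 29 ≤ 37, return 14 + 11 + 2 + 10 + 7 = 44.
Altair + Spica + Pollux + Capella + Mira: cost 9 + 7 + 7 + 6 + 6 = 35 ≤ 37, return 4 + 14 + 11 + 10 + 7 = 46.
Spica + Pollux + Deneb + Canopus + Capella: cost 7 + 7 + 3 + 14 + 6 = 37 ≤ 37, return 14 + 11 + 2 + 8 + 10 = 45.
Best is Altair, Spica, Pollux, Capella, and Mira with total return 46.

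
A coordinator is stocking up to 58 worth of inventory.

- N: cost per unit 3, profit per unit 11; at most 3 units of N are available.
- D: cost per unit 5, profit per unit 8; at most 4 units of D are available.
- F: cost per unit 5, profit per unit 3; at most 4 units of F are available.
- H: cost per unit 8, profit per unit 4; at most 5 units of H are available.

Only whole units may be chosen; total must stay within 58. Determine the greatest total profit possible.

Take 3×N, 4×D, 4×F, and 1×H: cost 57 ≤ 58, profit 3·11 + 4·8 + 4·3 + 1·4 = 81.
N has the best ratio (11/3) and is taken to its limit of 3; remaining capacity is filled optimally with the others.

81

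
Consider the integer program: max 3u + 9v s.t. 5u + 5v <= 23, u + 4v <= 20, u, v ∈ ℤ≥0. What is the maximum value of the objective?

36

Relaxing integrality, the LP optimum is 41.40 at (u,v) = (0, 4.6), which is not an integer point.
(u,v)=(0,4): 5·0+5·4=20≤23, 1·0+4·4=16≤20, objective 36.
(u,v)=(1,3): 5·1+5·3=20≤23, 1·1+4·3=13≤20, objective 30.
(u,v)=(0,3): 5·0+5·3=15≤23, 1·0+4·3=12≤20, objective 27.
No feasible integer point exceeds 36.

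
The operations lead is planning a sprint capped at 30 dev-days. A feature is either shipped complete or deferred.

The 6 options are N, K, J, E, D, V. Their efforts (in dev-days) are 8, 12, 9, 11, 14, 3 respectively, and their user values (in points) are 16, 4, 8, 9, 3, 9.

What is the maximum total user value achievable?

N + E + V: effort 8 + 11 + 3 = 22 ≤ 30, user value 16 + 9 + 9 = 34.
N + J + V: effort 8 + 9 + 3 = 20 ≤ 30, user value 16 + 8 + 9 = 33.
N + J + E: effort 8 + 9 + 11 = 28 ≤ 30, user value 16 + 8 + 9 = 33.
Best is N, E, and V with total user value 34.

34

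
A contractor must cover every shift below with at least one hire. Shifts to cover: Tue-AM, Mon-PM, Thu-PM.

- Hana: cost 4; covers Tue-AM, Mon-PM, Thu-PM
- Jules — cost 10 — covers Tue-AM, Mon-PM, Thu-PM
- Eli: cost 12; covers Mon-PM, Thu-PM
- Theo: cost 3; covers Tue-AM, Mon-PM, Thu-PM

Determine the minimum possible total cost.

3

Theo alone covers Tue-AM, Mon-PM, Thu-PM — every shift.
Total cost: 3.
No cover costs less than 3.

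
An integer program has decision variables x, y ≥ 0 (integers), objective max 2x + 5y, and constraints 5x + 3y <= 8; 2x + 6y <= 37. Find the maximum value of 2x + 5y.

10

The continuous relaxation peaks at (0, 2.67) with value 13.33; rounding to a feasible lattice point costs some objective.
(x,y)=(0,2): 5·0+3·2=6≤8, 2·0+6·2=12≤37, objective 10.
(x,y)=(1,1): 5·1+3·1=8≤8, 2·1+6·1=8≤37, objective 7.
(x,y)=(0,1): 5·0+3·1=3≤8, 2·0+6·1=6≤37, objective 5.
The best lattice point is (0,2), giving 10.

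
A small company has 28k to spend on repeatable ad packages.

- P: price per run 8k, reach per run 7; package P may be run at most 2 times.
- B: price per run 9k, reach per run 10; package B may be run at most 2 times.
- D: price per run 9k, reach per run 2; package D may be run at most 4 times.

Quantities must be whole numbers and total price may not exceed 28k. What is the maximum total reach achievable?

B has the best ratio (10/9); taking only B gives at most 2×10 = 20 (stopped by the supply cap of 2).
Mixing does better — 1×P and 2×B: price 26 ≤ 28, reach 1·7 + 2·10 = 27.

27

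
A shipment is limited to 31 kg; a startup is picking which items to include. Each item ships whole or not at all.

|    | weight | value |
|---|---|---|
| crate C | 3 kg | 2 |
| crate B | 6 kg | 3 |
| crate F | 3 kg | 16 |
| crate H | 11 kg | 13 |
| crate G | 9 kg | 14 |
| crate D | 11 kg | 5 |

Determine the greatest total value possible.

46

Treat it as a binary knapsack problem.
Take crate B, crate F, crate H, and crate G: weight 6 + 3 + 11 + 9 = 29 ≤ 31, value 3 + 16 + 13 + 14 = 46.
No other feasible combination does better.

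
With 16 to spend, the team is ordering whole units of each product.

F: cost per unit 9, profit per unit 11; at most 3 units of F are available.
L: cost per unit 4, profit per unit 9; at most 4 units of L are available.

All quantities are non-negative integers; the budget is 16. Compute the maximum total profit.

36

4×L: cost 16 ≤ 16, profit 4·9 = 36.
3×L: cost 12 ≤ 16, profit 3·9 = 27.
Best is 36.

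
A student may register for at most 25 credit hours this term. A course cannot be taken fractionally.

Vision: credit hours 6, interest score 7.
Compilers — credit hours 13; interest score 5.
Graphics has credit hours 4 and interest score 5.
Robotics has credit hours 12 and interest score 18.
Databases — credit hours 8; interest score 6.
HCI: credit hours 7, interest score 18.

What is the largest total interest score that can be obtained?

Treat it as a binary knapsack problem.
Take Vision, Robotics, and HCI: credit hours 6 + 12 + 7 = 25 ≤ 25, interest score 7 + 18 + 18 = 43.
No other feasible combination does better.

43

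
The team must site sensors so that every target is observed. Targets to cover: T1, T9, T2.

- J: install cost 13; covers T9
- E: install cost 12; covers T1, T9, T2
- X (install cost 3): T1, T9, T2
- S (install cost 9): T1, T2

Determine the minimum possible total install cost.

3

X alone covers T1, T9, T2 — every target.
Total install cost: 3.
No cover costs less than 3.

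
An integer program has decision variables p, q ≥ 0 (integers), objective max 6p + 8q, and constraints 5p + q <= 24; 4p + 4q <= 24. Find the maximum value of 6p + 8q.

(p,q)=(0,6): 5·0+1·6=6≤24, 4·0+4·6=24≤24, objective 48.
(p,q)=(1,5): 5·1+1·5=10≤24, 4·1+4·5=24≤24, objective 46.
Maximum is 48 at (p,q)=(0,6).

48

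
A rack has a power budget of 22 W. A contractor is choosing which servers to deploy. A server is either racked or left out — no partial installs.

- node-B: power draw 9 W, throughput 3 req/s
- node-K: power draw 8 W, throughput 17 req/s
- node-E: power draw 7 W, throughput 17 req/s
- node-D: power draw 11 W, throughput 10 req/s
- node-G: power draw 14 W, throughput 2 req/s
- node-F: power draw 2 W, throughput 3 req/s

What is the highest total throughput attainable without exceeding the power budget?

37

This is an integer program with binary decision variables.
Allowing fractional choices, the relaxed optimum would be about 41.5, but servers are indivisible.
node-K + node-E + node-F: power draw 8 + 7 + 2 = 17 ≤ 22, throughput 17 + 17 + 3 = 37.
node-E + node-D + node-F: power draw 7 + 11 + 2 = 20 ≤ 22, throughput 17 + 10 + 3 = 30.
node-K + node-E: power draw 8 + 7 = 15 ≤ 22, throughput 17 + 17 = 34.
Best is node-K, node-E, and node-F with total throughput 37.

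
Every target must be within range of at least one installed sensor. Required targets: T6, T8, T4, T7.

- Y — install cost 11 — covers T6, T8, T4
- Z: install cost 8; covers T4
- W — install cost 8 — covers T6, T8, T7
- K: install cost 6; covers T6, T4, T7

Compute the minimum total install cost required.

14

This is a weighted set-cover instance.
Choose W and K: together they cover T6, T8, T4, T7 — every target.
Total install cost: 8 + 6 = 14.
No cover costs less than 14.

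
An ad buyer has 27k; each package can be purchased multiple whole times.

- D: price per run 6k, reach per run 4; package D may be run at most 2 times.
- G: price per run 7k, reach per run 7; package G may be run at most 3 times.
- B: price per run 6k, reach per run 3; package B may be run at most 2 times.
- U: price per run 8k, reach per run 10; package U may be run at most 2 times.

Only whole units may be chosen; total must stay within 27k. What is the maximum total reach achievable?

27

1×D and 3×G: price 27 ≤ 27, reach 1·4 + 3·7 = 25.
1×G and 2×U: price 23 ≤ 27, reach 1·7 + 2·10 = 27.
Best is 27.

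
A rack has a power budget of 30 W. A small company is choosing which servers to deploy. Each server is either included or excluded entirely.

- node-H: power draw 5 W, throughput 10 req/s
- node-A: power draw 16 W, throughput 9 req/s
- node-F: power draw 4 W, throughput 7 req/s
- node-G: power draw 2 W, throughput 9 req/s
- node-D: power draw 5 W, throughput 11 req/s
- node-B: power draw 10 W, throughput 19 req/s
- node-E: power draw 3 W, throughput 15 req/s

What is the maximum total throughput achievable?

This is a 0-1 knapsack instance.
Take node-H, node-F, node-G, node-D, node-B, and node-E: power draw 5 + 4 + 2 + 5 + 10 + 3 = 29 ≤ 30, throughput 10 + 7 + 9 + 11 + 19 + 15 = 71.
No other feasible combination does better.

71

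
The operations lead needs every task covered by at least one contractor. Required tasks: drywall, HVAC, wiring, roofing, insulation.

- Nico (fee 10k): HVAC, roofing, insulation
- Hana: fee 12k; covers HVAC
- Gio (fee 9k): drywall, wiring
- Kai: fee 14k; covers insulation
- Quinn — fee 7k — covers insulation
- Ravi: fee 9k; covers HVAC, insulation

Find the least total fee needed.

19

Choose Nico and Gio: together they cover drywall, HVAC, wiring, roofing, insulation — every task.
Total fee: 10 + 9 = 19.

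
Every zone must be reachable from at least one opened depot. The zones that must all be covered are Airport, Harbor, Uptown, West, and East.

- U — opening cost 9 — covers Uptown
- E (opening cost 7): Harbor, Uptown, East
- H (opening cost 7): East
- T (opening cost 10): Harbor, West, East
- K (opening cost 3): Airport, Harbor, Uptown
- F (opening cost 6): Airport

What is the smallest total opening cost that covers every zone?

Choose T and K: together they cover Airport, Harbor, Uptown, West, East — every zone.
Total opening cost: 10 + 3 = 13.
No cover costs less than 13.

13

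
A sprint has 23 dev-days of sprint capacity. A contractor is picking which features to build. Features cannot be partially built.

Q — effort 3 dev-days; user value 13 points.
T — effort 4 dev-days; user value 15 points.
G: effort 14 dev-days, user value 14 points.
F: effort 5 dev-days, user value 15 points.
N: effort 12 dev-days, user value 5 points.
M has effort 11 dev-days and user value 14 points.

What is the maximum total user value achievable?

57

Take Q, T, F, and M: effort 3 + 4 + 5 + 11 = 23 ≤ 23, user value 13 + 15 + 15 + 14 = 57.
No other feasible combination does better.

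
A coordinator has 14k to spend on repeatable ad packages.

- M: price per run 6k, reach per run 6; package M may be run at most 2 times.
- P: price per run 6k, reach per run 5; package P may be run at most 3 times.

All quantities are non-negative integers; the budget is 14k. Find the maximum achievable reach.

12

Take 2×M: price 12 ≤ 14, reach 2·6 = 12.
M has the best ratio (6/6) and is taken to its limit of 2; remaining capacity is filled optimally with the others.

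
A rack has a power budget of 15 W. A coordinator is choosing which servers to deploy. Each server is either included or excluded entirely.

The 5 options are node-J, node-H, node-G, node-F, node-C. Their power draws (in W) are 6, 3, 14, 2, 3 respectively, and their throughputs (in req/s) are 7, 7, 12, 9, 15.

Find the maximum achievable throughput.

38

Allowing fractional choices, the relaxed optimum would be about 38.9, but servers are indivisible.
node-J + node-F + node-C: power draw 6 + 2 + 3 = 11 ≤ 15, throughput 7 + 9 + 15 = 31.
node-H + node-F + node-C: power draw 3 + 2 + 3 = 8 ≤ 15, throughput 7 + 9 + 15 = 31.
node-J + node-H + node-F + node-C: power draw 6 + 3 + 2 + 3 = 14 ≤ 15, throughput 7 + 7 + 9 + 15 = 38.
Best is node-J, node-H, node-F, and node-C with total throughput 38.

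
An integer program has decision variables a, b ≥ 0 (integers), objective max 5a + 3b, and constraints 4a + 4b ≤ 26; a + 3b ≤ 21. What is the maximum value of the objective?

(a,b)=(6,0): 4·6+4·0=24≤26, 1·6+3·0=6≤21, objective 30.
(a,b)=(5,1): 4·5+4·1=24≤26, 1·5+3·1=8≤21, objective 28.
(a,b)=(5,0): 4·5+4·0=20≤26, 1·5+3·0=5≤21, objective 25.
Maximum is 30 at (a,b)=(6,0).

30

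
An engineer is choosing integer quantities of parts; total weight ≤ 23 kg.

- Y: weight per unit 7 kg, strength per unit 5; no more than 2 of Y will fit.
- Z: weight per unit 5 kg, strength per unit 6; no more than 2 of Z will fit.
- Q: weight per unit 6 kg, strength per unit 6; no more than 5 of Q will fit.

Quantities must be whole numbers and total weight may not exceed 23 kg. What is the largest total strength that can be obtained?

24

Z has the best ratio (6/5); taking only Z gives at most 2×6 = 12 (stopped by the supply cap of 2).
Mixing does better — 1×Z and 3×Q: weight 23 ≤ 23, strength 1·6 + 3·6 = 24.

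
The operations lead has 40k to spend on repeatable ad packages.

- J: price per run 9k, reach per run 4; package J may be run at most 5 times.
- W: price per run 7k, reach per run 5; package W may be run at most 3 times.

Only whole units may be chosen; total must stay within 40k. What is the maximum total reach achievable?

23

Take 2×J and 3×W: price 39 ≤ 40, reach 2·4 + 3·5 = 23.
W has the best ratio (5/7) and is taken to its limit of 3; remaining capacity is filled optimally with the others.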